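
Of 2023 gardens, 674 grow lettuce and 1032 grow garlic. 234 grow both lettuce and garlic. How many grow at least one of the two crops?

1472

Apply inclusion-exclusion:
|at least one| = 674 + 1032 − 234 = 1472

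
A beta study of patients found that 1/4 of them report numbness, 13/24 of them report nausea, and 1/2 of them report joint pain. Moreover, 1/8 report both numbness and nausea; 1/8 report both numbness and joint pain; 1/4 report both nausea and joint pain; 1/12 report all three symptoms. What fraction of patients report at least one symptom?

7/8

By inclusion-exclusion,
P(union) = 1/4 + 13/24 + 1/2 − 1/8 − 1/8 − 1/4 + 1/12 = 7/8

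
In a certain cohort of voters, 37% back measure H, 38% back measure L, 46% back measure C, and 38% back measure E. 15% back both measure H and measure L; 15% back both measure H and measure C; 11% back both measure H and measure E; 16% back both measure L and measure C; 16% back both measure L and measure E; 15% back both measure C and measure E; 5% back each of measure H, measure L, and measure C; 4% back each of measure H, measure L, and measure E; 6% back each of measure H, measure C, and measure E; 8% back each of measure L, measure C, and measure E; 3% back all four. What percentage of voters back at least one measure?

Inclusion–exclusion gives
P(at least one) = 37 + 38 + 46 + 38 − 15 − 15 − 11 − 16 − 16 − 15 + 5 + 4 + 6 + 8 − 3 = 91%

91%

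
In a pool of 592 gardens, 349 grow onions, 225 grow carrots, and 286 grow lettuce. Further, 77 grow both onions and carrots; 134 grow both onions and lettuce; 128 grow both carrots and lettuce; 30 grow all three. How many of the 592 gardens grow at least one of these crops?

551

N(≥1) = 349 + 225 + 286 − 77 − 134 − 128 + 30 = 551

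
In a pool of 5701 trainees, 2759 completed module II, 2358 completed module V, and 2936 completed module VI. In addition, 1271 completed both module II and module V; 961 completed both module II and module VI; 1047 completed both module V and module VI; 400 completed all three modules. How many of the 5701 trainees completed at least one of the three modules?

5174

Inclusion–exclusion gives
|union| = 2759 + 2358 + 2936 − 1271 − 961 − 1047 + 400 = 5174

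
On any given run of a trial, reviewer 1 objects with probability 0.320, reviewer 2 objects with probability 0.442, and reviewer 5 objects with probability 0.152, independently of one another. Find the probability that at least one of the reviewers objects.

0.67823488

Since the events are independent, P(none) is the product of the individual non-occurrence probabilities.
P(none) = (1 − 0.320) × (1 − 0.442) × (1 − 0.152) = 0.680 × 0.558 × 0.848 = 0.32176512
P(at least one) = 1 − 0.32176512 = 0.67823488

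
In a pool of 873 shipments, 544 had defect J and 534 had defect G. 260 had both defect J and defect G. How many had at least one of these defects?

Apply inclusion-exclusion:
N(≥1) = 544 + 534 − 260 = 818

818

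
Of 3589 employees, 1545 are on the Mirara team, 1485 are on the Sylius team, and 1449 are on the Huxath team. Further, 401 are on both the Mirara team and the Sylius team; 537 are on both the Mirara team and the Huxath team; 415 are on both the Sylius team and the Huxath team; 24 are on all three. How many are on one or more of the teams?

Apply inclusion-exclusion:
|at least one| = 1545 + 1485 + 1449 − 401 − 537 − 415 + 24 = 3150

3150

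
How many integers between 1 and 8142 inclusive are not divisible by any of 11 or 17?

6967

740 + 478 − 43 = 1175
8142 − 1175 = 6967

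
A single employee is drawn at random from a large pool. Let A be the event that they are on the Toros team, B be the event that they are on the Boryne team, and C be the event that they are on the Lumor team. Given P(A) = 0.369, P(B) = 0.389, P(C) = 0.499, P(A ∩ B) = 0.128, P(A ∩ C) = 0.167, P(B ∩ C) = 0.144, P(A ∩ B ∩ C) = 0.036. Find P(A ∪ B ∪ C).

0.854

Inclusion–exclusion gives
P(A ∪ B ∪ C) = 0.369 + 0.389 + 0.499 − 0.128 − 0.167 − 0.144 + 0.036 = 0.854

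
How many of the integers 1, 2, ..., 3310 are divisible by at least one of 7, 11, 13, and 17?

⌊3310/7⌋ + ⌊3310/11⌋ + ⌊3310/13⌋ + ⌊3310/17⌋ − ⌊3310/77⌋ − ⌊3310/91⌋ − ⌊3310/119⌋ − ⌊3310/143⌋ − ⌊3310/187⌋ − ⌊3310/221⌋ + ⌊3310/1001⌋ + ⌊3310/1309⌋ + ⌊3310/1547⌋ + ⌊3310/2431⌋ − ⌊3310/17017⌋ = 472 + 300 + 254 + 194 − 42 − 36 − 27 − 23 − 17 − 14 + 3 + 2 + 2 + 1 − 0 = 1069

1069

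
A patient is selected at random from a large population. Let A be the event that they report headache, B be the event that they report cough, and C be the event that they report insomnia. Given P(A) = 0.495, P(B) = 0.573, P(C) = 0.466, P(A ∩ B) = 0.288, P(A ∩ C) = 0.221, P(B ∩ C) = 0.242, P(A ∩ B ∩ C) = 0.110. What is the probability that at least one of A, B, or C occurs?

0.893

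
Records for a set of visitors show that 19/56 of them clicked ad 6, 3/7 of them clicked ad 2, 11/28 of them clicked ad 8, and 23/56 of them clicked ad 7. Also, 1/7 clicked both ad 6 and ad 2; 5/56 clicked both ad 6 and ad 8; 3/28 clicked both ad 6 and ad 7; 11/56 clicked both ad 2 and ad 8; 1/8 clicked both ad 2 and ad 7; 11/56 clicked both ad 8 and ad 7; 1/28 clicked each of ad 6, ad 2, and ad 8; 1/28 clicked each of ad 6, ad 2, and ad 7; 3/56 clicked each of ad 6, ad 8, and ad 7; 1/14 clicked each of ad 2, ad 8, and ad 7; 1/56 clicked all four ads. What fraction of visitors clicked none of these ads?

3/28

Inclusion–exclusion gives
P(≥1) = 19/56 + 3/7 + 11/28 + 23/56 − 1/7 − 5/56 − 3/28 − 11/56 − 1/8 − 11/56 + 1/28 + 1/28 + 3/56 + 1/14 − 1/56 = 25/28
P(none) = 1 − 25/28 = 3/28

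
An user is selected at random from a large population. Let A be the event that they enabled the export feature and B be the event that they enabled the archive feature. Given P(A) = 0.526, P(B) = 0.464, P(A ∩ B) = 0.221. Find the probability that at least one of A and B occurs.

0.769

By inclusion–exclusion:
P(A ∪ B) = 0.526 + 0.464 − 0.221 = 0.769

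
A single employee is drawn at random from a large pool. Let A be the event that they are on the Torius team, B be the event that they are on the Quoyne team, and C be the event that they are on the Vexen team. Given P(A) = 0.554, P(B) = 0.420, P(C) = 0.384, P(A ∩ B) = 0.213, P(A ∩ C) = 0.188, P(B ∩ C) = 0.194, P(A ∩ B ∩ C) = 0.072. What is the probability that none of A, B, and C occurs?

0.165

Inclusion–exclusion gives
P(A ∪ B ∪ C) = 0.554 + 0.420 + 0.384 − 0.213 − 0.188 − 0.194 + 0.072 = 0.835
P(none) = 1 − 0.835 = 0.165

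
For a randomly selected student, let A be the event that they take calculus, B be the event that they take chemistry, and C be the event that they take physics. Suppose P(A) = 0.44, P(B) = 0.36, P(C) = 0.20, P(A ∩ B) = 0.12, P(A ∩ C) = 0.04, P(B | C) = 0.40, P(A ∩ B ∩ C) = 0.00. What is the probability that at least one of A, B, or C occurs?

P(B ∩ C) = P(C)·P(B|C) = 0.20 × 0.40 = 0.08
P(A ∪ B ∪ C) = 0.44 + 0.36 + 0.20 − 0.12 − 0.04 − 0.08 + 0.00 = 0.76

0.76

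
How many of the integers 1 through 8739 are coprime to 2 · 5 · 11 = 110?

floor(8739/2) + floor(8739/5) + floor(8739/11) − floor(8739/10) − floor(8739/22) − floor(8739/55) + floor(8739/110) = 4369 + 1747 + 794 − 873 − 397 − 158 + 79 = 5561
8739 − 5561 = 3178

3178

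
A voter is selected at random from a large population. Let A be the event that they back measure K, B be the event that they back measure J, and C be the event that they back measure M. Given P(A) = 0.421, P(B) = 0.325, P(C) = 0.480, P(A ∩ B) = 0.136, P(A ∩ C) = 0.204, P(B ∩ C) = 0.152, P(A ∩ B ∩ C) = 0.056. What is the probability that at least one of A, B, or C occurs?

0.790

P(A ∪ B ∪ C) = 0.421 + 0.325 + 0.480 − 0.136 − 0.204 − 0.152 + 0.056 = 0.790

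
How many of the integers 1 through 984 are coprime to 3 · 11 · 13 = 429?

Apply inclusion-exclusion:
floor(984/3) + floor(984/11) + floor(984/13) − floor(984/33) − floor(984/39) − floor(984/143) + floor(984/429) = 328 + 89 + 75 − 29 − 25 − 6 + 2 = 434
984 − 434 = 550

550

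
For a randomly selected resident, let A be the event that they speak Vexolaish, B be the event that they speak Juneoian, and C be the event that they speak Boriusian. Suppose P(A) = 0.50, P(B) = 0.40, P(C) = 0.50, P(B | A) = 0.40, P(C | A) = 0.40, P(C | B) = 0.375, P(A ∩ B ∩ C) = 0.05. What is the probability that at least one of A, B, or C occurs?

P(A ∩ B) = P(A)·P(B|A) = 0.50 × 0.40 = 0.20
P(A ∩ C) = P(A)·P(C|A) = 0.50 × 0.40 = 0.20
P(B ∩ C) = P(B)·P(C|B) = 0.40 × 0.375 = 0.15
Inclusion–exclusion gives
P(A ∪ B ∪ C) = 0.50 + 0.40 + 0.50 − 0.20 − 0.20 − 0.15 + 0.05 = 0.90

0.90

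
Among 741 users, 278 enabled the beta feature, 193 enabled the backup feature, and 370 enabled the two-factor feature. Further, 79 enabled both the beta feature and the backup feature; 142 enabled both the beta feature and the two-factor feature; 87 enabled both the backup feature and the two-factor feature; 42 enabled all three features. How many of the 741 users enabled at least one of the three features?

575

|union| = 278 + 193 + 370 − 79 − 142 − 87 + 42 = 575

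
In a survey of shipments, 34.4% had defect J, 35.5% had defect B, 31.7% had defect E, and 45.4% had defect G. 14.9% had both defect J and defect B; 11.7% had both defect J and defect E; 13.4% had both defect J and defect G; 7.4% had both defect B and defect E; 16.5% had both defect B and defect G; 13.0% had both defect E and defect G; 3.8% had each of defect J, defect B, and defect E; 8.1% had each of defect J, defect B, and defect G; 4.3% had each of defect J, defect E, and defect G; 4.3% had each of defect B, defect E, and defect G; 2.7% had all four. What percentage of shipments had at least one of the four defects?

P(union) = 34.4 + 35.5 + 31.7 + 45.4 − 14.9 − 11.7 − 13.4 − 7.4 − 16.5 − 13.0 + 3.8 + 8.1 + 4.3 + 4.3 − 2.7 = 87.9%

87.9%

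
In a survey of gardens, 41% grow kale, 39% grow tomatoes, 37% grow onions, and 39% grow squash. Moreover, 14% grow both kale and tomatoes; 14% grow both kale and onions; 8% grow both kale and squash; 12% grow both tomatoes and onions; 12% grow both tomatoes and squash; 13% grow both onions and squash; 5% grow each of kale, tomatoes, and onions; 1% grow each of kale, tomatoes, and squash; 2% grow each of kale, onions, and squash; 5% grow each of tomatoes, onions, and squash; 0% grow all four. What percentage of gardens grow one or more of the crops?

96%

By inclusion-exclusion,
P(at least one) = 41 + 39 + 37 + 39 − 14 − 14 − 8 − 12 − 12 − 13 + 5 + 1 + 2 + 5 − 0 = 96%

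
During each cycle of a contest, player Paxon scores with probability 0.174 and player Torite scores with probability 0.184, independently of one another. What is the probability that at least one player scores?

0.325984

P(none) = (1 − 0.174) × (1 − 0.184) = 0.826 × 0.816 = 0.674016
P(at least one) = 1 − 0.674016 = 0.325984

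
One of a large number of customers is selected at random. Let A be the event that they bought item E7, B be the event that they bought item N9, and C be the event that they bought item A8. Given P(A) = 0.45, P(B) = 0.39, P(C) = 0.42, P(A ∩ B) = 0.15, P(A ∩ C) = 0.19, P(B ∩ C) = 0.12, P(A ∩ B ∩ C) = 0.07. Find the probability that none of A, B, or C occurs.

0.13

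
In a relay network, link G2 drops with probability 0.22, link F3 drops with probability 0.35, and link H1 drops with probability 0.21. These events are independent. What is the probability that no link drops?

0.40053

Since the events are independent, P(none) is the product of the individual non-occurrence probabilities.
P(none) = (1 − 0.22) × (1 − 0.35) × (1 − 0.21) = 0.78 × 0.65 × 0.79 = 0.40053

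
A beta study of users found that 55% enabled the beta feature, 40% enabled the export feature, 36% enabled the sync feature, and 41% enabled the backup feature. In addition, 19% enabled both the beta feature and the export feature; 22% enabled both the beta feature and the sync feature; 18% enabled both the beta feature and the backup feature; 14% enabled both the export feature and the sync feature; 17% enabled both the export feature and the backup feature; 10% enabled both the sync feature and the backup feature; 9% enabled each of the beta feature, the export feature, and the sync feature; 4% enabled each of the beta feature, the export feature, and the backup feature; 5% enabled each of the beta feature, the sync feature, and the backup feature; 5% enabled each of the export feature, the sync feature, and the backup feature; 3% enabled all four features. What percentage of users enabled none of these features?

8%

P(union) = 55 + 40 + 36 + 41 − 19 − 22 − 18 − 14 − 17 − 10 + 9 + 4 + 5 + 5 − 3 = 92%
P(none) = 100% − 92% = 8%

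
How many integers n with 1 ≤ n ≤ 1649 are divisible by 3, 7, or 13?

By inclusion-exclusion,
⌊1649/3⌋ + ⌊1649/7⌋ + ⌊1649/13⌋ − ⌊1649/21⌋ − ⌊1649/39⌋ − ⌊1649/91⌋ + ⌊1649/273⌋ = 549 + 235 + 126 − 78 − 42 − 18 + 6 = 778

778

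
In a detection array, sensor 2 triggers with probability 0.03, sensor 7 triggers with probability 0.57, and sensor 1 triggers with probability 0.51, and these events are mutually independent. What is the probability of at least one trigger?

0.795621

P(none) = (1 − 0.03) × (1 − 0.57) × (1 − 0.51) = 0.97 × 0.43 × 0.49 = 0.204379
P(at least one) = 1 − 0.204379 = 0.795621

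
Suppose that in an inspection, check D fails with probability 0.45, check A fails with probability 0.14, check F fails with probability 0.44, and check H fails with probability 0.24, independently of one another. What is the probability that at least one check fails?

P(none) = (1 − 0.45) × (1 − 0.14) × (1 − 0.44) × (1 − 0.24) = 0.55 × 0.86 × 0.56 × 0.76 = 0.2013088
P(at least one) = 1 − 0.2013088 = 0.7986912

0.7986912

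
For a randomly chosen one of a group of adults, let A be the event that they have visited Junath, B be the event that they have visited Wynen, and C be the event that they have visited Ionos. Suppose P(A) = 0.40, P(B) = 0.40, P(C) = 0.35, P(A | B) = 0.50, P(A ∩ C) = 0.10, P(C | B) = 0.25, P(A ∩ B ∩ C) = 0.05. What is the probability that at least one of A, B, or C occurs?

P(A ∩ B) = P(B)·P(A|B) = 0.40 × 0.50 = 0.20
P(B ∩ C) = P(B)·P(C|B) = 0.40 × 0.25 = 0.10
P(A ∪ B ∪ C) = 0.40 + 0.40 + 0.35 − 0.20 − 0.10 − 0.10 + 0.05 = 0.80

0.80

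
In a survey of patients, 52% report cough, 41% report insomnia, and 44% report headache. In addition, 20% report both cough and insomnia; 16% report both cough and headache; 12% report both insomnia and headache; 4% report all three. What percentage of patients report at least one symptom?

93%

By inclusion–exclusion:
P(at least one) = 52 + 41 + 44 − 20 − 16 − 12 + 4 = 93%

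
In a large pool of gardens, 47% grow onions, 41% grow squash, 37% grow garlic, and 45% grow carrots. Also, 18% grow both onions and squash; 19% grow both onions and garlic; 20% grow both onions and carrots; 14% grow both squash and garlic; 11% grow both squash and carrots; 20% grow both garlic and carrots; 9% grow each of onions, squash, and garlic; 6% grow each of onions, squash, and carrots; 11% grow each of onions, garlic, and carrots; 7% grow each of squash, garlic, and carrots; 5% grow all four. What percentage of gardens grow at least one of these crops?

96%

Apply inclusion-exclusion:
P(union) = 47 + 41 + 37 + 45 − 18 − 19 − 20 − 14 − 11 − 20 + 9 + 6 + 11 + 7 − 5 = 96%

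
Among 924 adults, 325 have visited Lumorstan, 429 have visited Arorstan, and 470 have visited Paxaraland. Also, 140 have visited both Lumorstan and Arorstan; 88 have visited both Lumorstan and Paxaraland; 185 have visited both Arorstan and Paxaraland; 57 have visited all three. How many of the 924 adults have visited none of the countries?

|union| = 325 + 429 + 470 − 140 − 88 − 185 + 57 = 868
None: 924 − 868 = 56

56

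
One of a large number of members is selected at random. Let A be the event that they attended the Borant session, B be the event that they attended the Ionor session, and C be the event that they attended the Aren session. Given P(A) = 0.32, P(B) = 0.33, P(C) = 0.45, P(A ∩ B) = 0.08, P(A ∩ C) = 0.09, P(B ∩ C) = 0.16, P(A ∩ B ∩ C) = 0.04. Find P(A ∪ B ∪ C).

0.81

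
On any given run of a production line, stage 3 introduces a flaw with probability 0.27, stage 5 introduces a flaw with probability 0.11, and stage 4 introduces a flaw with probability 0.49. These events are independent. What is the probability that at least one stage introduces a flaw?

P(none) = (1 − 0.27) × (1 − 0.11) × (1 − 0.49) = 0.73 × 0.89 × 0.51 = 0.331347
P(at least one) = 1 − 0.331347 = 0.668653

0.668653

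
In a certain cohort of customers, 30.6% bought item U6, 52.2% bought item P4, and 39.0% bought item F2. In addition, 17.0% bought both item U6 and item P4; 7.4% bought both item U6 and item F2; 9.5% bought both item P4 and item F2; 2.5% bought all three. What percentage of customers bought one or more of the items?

Inclusion–exclusion gives
P(≥1) = 30.6 + 52.2 + 39.0 − 17.0 − 7.4 − 9.5 + 2.5 = 90.4%

90.4%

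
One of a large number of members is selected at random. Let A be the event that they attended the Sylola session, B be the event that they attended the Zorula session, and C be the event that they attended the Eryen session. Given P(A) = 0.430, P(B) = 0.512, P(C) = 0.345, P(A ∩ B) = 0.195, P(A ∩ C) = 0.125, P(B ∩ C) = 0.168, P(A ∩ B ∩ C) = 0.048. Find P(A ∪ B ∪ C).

Inclusion–exclusion gives
P(A ∪ B ∪ C) = 0.430 + 0.512 + 0.345 − 0.195 − 0.125 − 0.168 + 0.048 = 0.847

0.847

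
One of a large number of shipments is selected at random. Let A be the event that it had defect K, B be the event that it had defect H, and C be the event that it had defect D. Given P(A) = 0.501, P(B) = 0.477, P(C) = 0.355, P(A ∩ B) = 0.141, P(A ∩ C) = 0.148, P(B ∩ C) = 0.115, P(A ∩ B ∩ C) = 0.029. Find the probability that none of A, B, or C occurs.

P(A ∪ B ∪ C) = 0.501 + 0.477 + 0.355 − 0.141 − 0.148 − 0.115 + 0.029 = 0.958
P(none) = 1 − 0.958 = 0.042

0.042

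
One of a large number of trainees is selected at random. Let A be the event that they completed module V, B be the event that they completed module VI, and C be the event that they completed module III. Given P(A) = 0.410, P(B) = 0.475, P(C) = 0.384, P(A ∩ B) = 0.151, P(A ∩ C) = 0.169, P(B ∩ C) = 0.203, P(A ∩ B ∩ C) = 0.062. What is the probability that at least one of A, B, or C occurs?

P(A ∪ B ∪ C) = 0.410 + 0.475 + 0.384 − 0.151 − 0.169 − 0.203 + 0.062 = 0.808

0.808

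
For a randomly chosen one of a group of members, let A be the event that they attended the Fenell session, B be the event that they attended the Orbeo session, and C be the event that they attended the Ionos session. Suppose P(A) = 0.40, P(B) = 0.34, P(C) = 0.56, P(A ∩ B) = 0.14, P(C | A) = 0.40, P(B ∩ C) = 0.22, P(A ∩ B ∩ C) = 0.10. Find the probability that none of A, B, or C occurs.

P(A ∩ C) = P(A)·P(C|A) = 0.40 × 0.40 = 0.16
Using inclusion–exclusion:
P(A ∪ B ∪ C) = 0.40 + 0.34 + 0.56 − 0.14 − 0.16 − 0.22 + 0.10 = 0.88
P(none) = 1 − 0.88 = 0.12

0.12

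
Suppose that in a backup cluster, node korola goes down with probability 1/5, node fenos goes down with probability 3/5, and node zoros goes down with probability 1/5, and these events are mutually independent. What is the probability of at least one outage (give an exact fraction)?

Since the events are independent, P(none) is the product of the individual non-occurrence probabilities.
P(none) = (1 − 1/5) × (1 − 3/5) × (1 − 1/5) = 4/5 × 2/5 × 4/5 = 32/125
P(at least one) = 1 − 32/125 = 93/125

93/125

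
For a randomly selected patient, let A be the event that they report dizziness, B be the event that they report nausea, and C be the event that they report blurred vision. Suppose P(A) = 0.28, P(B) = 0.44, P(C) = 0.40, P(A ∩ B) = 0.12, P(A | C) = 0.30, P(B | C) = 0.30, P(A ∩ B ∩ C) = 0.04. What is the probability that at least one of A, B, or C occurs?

0.80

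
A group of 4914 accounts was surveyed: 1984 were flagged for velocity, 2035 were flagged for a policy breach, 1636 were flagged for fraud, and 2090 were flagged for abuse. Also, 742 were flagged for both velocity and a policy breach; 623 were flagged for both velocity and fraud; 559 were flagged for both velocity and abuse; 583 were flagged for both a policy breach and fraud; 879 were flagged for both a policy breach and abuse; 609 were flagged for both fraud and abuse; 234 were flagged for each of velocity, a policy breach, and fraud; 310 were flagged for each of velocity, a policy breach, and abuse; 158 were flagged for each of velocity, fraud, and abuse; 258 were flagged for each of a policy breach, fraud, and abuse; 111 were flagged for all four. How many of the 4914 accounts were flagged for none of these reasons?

315

N(≥1) = 1984 + 2035 + 1636 + 2090 − 742 − 623 − 559 − 583 − 879 − 609 + 234 + 310 + 158 + 258 − 111 = 4599
None: 4914 − 4599 = 315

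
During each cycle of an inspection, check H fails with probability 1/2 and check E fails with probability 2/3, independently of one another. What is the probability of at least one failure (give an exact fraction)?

5/6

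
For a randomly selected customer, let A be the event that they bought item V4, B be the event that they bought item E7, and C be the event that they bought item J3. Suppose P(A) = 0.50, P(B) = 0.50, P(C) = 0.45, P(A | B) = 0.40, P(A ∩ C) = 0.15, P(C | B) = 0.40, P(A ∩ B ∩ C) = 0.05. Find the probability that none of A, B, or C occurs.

0.05

P(A ∩ B) = P(B)·P(A|B) = 0.50 × 0.40 = 0.20
P(B ∩ C) = P(B)·P(C|B) = 0.50 × 0.40 = 0.20
P(A ∪ B ∪ C) = 0.50 + 0.50 + 0.45 − 0.20 − 0.15 − 0.20 + 0.05 = 0.95
P(none) = 1 − 0.95 = 0.05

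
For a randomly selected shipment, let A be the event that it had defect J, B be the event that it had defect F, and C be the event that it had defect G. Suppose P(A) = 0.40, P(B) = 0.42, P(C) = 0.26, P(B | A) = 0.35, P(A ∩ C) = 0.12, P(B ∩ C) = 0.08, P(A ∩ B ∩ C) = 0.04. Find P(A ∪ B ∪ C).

0.78

P(A ∩ B) = P(A)·P(B|A) = 0.40 × 0.35 = 0.14
Using inclusion–exclusion:
P(A ∪ B ∪ C) = 0.40 + 0.42 + 0.26 − 0.14 − 0.12 − 0.08 + 0.04 = 0.78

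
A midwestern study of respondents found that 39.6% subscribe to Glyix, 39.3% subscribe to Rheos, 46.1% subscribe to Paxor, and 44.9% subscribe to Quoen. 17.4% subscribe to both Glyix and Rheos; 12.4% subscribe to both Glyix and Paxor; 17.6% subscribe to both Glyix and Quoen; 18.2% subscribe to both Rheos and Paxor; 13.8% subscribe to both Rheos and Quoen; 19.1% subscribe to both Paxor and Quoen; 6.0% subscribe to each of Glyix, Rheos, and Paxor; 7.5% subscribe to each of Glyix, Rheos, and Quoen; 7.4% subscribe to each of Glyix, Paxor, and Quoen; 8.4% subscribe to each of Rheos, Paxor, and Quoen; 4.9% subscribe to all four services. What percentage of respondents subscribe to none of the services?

4.2%

Using inclusion–exclusion:
P(≥1) = 39.6 + 39.3 + 46.1 + 44.9 − 17.4 − 12.4 − 17.6 − 18.2 − 13.8 − 19.1 + 6.0 + 7.5 + 7.4 + 8.4 − 4.9 = 95.8%
P(none) = 100% − 95.8% = 4.2%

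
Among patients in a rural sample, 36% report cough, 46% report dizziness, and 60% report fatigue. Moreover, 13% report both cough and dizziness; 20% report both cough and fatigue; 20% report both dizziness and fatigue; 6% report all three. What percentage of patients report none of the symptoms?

P(at least one) = 36 + 46 + 60 − 13 − 20 − 20 + 6 = 95%
P(none) = 100% − 95% = 5%

5%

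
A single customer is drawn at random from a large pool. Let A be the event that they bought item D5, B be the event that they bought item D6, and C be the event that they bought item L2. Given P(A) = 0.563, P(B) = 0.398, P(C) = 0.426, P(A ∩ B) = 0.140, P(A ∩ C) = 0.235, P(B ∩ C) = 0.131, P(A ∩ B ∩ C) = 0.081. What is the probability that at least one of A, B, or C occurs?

0.962

P(A ∪ B ∪ C) = 0.563 + 0.398 + 0.426 − 0.140 − 0.235 − 0.131 + 0.081 = 0.962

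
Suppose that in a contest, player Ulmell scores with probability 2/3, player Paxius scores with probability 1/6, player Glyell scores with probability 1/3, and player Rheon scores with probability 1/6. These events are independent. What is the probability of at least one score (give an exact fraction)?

137/162

P(none) = (1 − 2/3) × (1 − 1/6) × (1 − 1/3) × (1 − 1/6) = 1/3 × 5/6 × 2/3 × 5/6 = 25/162
P(at least one) = 1 − 25/162 = 137/162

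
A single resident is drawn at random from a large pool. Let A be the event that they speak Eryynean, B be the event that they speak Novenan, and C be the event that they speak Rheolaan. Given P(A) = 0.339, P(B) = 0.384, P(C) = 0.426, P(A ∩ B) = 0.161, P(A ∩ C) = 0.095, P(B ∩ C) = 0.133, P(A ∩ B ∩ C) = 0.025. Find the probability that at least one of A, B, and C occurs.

0.785

Using inclusion–exclusion:
P(A ∪ B ∪ C) = 0.339 + 0.384 + 0.426 − 0.161 − 0.095 − 0.133 + 0.025 = 0.785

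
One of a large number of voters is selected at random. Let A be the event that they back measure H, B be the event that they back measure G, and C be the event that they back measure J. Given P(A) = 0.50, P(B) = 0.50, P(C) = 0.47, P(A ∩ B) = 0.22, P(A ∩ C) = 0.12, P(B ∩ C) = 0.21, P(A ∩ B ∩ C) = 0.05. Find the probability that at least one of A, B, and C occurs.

0.97

By inclusion-exclusion,
P(A ∪ B ∪ C) = 0.50 + 0.50 + 0.47 − 0.22 − 0.12 − 0.21 + 0.05 = 0.97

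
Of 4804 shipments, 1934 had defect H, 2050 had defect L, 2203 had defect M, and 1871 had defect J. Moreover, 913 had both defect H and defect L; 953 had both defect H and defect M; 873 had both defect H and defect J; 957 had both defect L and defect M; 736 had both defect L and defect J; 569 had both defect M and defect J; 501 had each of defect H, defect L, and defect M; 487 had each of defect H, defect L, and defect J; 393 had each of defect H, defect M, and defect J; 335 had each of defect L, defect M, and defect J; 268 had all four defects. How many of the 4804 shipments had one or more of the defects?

4505

|union| = 1934 + 2050 + 2203 + 1871 − 913 − 953 − 873 − 957 − 736 − 569 + 501 + 487 + 393 + 335 − 268 = 4505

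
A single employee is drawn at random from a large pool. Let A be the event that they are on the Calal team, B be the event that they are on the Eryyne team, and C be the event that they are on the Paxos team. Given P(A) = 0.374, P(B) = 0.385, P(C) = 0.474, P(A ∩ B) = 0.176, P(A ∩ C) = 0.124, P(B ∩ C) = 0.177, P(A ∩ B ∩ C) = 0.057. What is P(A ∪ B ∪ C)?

P(A ∪ B ∪ C) = 0.374 + 0.385 + 0.474 − 0.176 − 0.124 − 0.177 + 0.057 = 0.813

0.813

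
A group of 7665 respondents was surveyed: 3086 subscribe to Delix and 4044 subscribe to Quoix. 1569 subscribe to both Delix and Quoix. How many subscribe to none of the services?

2104

Using inclusion–exclusion:
N(≥1) = 3086 + 4044 − 1569 = 5561
None: 7665 − 5561 = 2104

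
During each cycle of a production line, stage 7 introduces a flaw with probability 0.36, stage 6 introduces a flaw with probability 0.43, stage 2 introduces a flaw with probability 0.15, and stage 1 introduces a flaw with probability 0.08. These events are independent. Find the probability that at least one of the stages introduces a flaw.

P(none) = (1 − 0.36) × (1 − 0.43) × (1 − 0.15) × (1 − 0.08) = 0.64 × 0.57 × 0.85 × 0.92 = 0.2852736
P(at least one) = 1 − 0.2852736 = 0.7147264

0.7147264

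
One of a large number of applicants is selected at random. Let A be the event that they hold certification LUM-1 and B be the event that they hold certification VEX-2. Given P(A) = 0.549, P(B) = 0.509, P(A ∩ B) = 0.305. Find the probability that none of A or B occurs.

0.247

P(A ∪ B) = 0.549 + 0.509 − 0.305 = 0.753
P(none) = 1 − 0.753 = 0.247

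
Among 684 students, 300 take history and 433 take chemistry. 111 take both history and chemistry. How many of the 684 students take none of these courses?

62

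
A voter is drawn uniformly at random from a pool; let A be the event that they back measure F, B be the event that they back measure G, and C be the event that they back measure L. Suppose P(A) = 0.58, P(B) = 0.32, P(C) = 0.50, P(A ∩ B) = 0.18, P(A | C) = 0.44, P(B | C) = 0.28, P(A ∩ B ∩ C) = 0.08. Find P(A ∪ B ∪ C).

P(A ∩ C) = P(C)·P(A|C) = 0.50 × 0.44 = 0.22
P(B ∩ C) = P(C)·P(B|C) = 0.50 × 0.28 = 0.14
Apply inclusion-exclusion:
P(A ∪ B ∪ C) = 0.58 + 0.32 + 0.50 − 0.18 − 0.22 − 0.14 + 0.08 = 0.94

0.94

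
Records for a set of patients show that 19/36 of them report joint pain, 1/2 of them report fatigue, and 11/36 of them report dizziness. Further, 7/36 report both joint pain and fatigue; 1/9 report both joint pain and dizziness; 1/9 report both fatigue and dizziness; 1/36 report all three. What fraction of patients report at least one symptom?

P(union) = 19/36 + 1/2 + 11/36 − 7/36 − 1/9 − 1/9 + 1/36 = 17/18

17/18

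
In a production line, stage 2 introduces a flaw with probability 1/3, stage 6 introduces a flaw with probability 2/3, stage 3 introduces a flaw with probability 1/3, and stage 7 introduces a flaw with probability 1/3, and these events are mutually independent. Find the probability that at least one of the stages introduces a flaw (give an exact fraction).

73/81

P(none) = (1 − 1/3) × (1 − 2/3) × (1 − 1/3) × (1 − 1/3) = 2/3 × 1/3 × 2/3 × 2/3 = 8/81
P(at least one) = 1 − 8/81 = 73/81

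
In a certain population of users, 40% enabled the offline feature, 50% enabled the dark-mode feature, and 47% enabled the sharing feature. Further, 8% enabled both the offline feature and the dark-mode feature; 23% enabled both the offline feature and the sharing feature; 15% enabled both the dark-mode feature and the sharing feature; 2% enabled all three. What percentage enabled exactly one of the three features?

By inclusion–exclusion (exactly-one form):
P(exactly one) = 40 + 50 + 47 − 2·8 − 2·23 − 2·15 + 3·2 = 51%

51%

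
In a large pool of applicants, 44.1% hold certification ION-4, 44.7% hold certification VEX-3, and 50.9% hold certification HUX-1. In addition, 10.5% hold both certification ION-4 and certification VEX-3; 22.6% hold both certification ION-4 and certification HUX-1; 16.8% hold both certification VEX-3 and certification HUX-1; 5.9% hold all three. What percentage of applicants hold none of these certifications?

By inclusion–exclusion:
P(≥1) = 44.1 + 44.7 + 50.9 − 10.5 − 22.6 − 16.8 + 5.9 = 95.7%
P(none) = 100% − 95.7% = 4.3%

4.3%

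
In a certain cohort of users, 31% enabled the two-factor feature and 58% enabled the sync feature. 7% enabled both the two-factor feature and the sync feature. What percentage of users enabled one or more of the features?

82%

P(≥1) = 31 + 58 − 7 = 82%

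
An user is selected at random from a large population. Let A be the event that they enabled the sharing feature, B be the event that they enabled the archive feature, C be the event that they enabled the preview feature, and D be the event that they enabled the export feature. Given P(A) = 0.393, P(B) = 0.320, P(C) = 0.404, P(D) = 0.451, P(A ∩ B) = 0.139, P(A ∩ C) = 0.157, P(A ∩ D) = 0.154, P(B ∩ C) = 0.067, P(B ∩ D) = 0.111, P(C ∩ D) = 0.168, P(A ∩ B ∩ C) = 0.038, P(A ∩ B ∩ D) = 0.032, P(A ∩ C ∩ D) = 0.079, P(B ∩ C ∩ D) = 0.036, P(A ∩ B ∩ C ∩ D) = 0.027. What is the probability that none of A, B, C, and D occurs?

0.070

By inclusion–exclusion:
P(A ∪ B ∪ C ∪ D) = 0.393 + 0.320 + 0.404 + 0.451 − 0.139 − 0.157 − 0.154 − 0.067 − 0.111 − 0.168 + 0.038 + 0.032 + 0.079 + 0.036 − 0.027 = 0.930
P(none) = 1 − 0.930 = 0.070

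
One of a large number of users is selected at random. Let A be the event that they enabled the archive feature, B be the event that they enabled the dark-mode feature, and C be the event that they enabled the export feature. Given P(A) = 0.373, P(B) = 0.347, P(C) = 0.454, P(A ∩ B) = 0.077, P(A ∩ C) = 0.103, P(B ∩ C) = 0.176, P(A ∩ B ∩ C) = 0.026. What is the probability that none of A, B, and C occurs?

0.156

Inclusion–exclusion gives
P(A ∪ B ∪ C) = 0.373 + 0.347 + 0.454 − 0.077 − 0.103 − 0.176 + 0.026 = 0.844
P(none) = 1 − 0.844 = 0.156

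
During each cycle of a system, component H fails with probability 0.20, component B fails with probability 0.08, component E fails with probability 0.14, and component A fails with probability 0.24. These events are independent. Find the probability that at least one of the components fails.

0.5189504

P(none) = (1 − 0.20) × (1 − 0.08) × (1 − 0.14) × (1 − 0.24) = 0.80 × 0.92 × 0.86 × 0.76 = 0.4810496
P(at least one) = 1 − 0.4810496 = 0.5189504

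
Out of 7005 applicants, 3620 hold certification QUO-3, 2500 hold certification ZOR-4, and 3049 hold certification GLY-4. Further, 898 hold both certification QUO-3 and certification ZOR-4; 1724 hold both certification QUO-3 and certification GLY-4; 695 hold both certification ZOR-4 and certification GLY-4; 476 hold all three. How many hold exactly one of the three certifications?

N(exactly one) = 3620 + 2500 + 3049 − 2·898 − 2·1724 − 2·695 + 3·476 = 3963

3963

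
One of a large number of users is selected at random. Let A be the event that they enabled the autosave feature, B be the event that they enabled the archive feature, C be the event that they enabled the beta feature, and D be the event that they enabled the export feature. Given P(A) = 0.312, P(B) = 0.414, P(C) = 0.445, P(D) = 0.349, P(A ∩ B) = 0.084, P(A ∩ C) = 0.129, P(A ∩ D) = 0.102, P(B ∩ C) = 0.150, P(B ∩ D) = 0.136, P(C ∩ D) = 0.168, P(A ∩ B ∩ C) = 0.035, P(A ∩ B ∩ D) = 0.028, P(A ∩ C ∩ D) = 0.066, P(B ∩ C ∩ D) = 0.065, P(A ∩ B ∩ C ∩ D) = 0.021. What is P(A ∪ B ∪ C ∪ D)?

0.924

By inclusion–exclusion:
P(A ∪ B ∪ C ∪ D) = 0.312 + 0.414 + 0.445 + 0.349 − 0.084 − 0.129 − 0.102 − 0.150 − 0.136 − 0.168 + 0.035 + 0.028 + 0.066 + 0.065 − 0.021 = 0.924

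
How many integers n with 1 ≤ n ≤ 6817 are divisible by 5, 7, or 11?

floor(6817/5) + floor(6817/7) + floor(6817/11) − floor(6817/35) − floor(6817/55) − floor(6817/77) + floor(6817/385) = 1363 + 973 + 619 − 194 − 123 − 88 + 17 = 2567

2567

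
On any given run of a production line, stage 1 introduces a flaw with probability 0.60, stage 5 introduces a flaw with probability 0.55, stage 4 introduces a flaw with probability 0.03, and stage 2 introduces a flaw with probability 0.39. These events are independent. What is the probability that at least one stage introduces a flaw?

0.893494

P(none) = (1 − 0.60) × (1 − 0.55) × (1 − 0.03) × (1 − 0.39) = 0.40 × 0.45 × 0.97 × 0.61 = 0.106506
P(at least one) = 1 − 0.106506 = 0.893494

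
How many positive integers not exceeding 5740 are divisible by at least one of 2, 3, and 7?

Using inclusion–exclusion:
floor(5740/2) + floor(5740/3) + floor(5740/7) − floor(5740/6) − floor(5740/14) − floor(5740/21) + floor(5740/42) = 2870 + 1913 + 820 − 956 − 410 − 273 + 136 = 4100

4100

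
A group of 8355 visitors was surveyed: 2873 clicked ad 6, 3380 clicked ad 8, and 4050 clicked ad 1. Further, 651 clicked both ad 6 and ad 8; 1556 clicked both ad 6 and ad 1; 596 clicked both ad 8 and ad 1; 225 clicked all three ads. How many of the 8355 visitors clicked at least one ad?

7725

|at least one| = 2873 + 3380 + 4050 − 651 − 1556 − 596 + 225 = 7725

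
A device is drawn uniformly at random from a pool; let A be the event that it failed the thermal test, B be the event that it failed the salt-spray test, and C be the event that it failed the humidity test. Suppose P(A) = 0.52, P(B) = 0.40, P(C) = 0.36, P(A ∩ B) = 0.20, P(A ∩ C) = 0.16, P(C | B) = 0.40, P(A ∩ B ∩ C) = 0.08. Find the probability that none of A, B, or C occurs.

0.16

P(B ∩ C) = P(B)·P(C|B) = 0.40 × 0.40 = 0.16
P(A ∪ B ∪ C) = 0.52 + 0.40 + 0.36 − 0.20 − 0.16 − 0.16 + 0.08 = 0.84
P(none) = 1 − 0.84 = 0.16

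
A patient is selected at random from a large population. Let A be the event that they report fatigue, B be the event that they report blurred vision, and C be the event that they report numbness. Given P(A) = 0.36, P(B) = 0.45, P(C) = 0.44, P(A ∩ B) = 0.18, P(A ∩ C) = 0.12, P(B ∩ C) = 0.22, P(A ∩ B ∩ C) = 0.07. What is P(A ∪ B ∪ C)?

P(A ∪ B ∪ C) = 0.36 + 0.45 + 0.44 − 0.18 − 0.12 − 0.22 + 0.07 = 0.80

0.80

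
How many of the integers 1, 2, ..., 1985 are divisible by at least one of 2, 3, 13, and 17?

⌊1985/2⌋ + ⌊1985/3⌋ + ⌊1985/13⌋ + ⌊1985/17⌋ − ⌊1985/6⌋ − ⌊1985/26⌋ − ⌊1985/34⌋ − ⌊1985/39⌋ − ⌊1985/51⌋ − ⌊1985/221⌋ + ⌊1985/78⌋ + ⌊1985/102⌋ + ⌊1985/442⌋ + ⌊1985/663⌋ − ⌊1985/1326⌋ = 992 + 661 + 152 + 116 − 330 − 76 − 58 − 50 − 38 − 8 + 25 + 19 + 4 + 2 − 1 = 1410

1410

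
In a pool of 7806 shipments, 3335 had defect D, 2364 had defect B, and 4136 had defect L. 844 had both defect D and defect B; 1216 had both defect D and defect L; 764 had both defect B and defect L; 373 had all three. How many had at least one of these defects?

7384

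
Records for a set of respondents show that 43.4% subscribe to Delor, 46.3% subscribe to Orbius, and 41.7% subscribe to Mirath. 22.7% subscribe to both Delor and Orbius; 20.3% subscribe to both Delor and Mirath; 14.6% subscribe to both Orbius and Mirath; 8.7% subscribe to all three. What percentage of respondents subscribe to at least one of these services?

82.5%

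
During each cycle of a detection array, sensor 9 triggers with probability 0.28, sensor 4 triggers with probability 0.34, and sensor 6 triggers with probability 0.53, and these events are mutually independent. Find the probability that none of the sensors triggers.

0.223344

Since the events are independent, P(none) is the product of the individual non-occurrence probabilities.
P(none) = (1 − 0.28) × (1 − 0.34) × (1 − 0.53) = 0.72 × 0.66 × 0.47 = 0.223344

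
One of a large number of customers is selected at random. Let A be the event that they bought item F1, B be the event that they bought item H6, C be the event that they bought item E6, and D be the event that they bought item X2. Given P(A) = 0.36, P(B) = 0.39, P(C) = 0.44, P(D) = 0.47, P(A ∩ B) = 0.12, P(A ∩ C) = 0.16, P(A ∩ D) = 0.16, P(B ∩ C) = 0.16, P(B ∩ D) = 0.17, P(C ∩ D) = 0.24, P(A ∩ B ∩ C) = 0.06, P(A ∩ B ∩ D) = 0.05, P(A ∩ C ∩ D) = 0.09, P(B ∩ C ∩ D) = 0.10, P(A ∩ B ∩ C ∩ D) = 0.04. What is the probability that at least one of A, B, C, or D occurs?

By inclusion-exclusion,
P(A ∪ B ∪ C ∪ D) = 0.36 + 0.39 + 0.44 + 0.47 − 0.12 − 0.16 − 0.16 − 0.16 − 0.17 − 0.24 + 0.06 + 0.05 + 0.09 + 0.10 − 0.04 = 0.91

0.91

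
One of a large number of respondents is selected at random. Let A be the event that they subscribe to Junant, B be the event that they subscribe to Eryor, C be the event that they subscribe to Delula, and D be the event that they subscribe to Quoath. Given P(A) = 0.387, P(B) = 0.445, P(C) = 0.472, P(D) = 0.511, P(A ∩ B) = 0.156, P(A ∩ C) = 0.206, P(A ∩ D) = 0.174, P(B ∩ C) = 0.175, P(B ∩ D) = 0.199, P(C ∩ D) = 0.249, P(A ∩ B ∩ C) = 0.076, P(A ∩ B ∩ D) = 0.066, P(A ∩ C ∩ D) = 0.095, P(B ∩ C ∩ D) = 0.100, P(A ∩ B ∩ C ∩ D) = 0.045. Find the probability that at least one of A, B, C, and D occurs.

P(A ∪ B ∪ C ∪ D) = 0.387 + 0.445 + 0.472 + 0.511 − 0.156 − 0.206 − 0.174 − 0.175 − 0.199 − 0.249 + 0.076 + 0.066 + 0.095 + 0.100 − 0.045 = 0.948

0.948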